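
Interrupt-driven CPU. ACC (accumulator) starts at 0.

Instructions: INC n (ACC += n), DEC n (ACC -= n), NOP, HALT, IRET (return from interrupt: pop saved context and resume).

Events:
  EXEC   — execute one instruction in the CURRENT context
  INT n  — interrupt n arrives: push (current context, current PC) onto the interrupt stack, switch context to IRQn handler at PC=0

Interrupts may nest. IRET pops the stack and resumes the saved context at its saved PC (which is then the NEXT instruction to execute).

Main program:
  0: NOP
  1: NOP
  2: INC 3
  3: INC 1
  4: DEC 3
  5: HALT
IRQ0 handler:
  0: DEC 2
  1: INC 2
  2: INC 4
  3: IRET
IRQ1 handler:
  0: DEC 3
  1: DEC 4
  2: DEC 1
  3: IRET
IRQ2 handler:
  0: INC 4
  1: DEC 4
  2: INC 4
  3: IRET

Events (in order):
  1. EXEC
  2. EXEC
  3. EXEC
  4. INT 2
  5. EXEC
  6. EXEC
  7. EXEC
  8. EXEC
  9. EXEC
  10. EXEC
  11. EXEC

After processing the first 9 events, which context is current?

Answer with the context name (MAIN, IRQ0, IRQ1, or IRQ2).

Event 1 (EXEC): [MAIN] PC=0: NOP
Event 2 (EXEC): [MAIN] PC=1: NOP
Event 3 (EXEC): [MAIN] PC=2: INC 3 -> ACC=3
Event 4 (INT 2): INT 2 arrives: push (MAIN, PC=3), enter IRQ2 at PC=0 (depth now 1)
Event 5 (EXEC): [IRQ2] PC=0: INC 4 -> ACC=7
Event 6 (EXEC): [IRQ2] PC=1: DEC 4 -> ACC=3
Event 7 (EXEC): [IRQ2] PC=2: INC 4 -> ACC=7
Event 8 (EXEC): [IRQ2] PC=3: IRET -> resume MAIN at PC=3 (depth now 0)
Event 9 (EXEC): [MAIN] PC=3: INC 1 -> ACC=8

Answer: MAIN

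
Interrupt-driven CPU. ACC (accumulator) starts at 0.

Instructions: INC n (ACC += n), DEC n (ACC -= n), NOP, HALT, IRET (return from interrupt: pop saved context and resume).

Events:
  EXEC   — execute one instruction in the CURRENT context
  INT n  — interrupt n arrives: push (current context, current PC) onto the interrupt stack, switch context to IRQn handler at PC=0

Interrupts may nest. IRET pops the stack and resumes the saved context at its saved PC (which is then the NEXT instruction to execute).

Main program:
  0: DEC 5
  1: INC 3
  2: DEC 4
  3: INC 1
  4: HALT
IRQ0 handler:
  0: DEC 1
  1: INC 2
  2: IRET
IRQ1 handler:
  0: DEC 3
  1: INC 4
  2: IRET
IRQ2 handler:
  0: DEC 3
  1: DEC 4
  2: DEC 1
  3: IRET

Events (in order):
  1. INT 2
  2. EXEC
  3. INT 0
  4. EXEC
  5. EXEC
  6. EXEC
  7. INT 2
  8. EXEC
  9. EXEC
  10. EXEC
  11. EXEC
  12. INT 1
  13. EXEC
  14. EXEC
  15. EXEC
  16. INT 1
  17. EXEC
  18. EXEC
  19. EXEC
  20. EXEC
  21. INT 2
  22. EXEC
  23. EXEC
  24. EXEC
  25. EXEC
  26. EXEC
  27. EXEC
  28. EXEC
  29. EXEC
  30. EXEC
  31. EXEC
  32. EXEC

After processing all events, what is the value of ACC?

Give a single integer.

Answer: -26

Derivation:
Event 1 (INT 2): INT 2 arrives: push (MAIN, PC=0), enter IRQ2 at PC=0 (depth now 1)
Event 2 (EXEC): [IRQ2] PC=0: DEC 3 -> ACC=-3
Event 3 (INT 0): INT 0 arrives: push (IRQ2, PC=1), enter IRQ0 at PC=0 (depth now 2)
Event 4 (EXEC): [IRQ0] PC=0: DEC 1 -> ACC=-4
Event 5 (EXEC): [IRQ0] PC=1: INC 2 -> ACC=-2
Event 6 (EXEC): [IRQ0] PC=2: IRET -> resume IRQ2 at PC=1 (depth now 1)
Event 7 (INT 2): INT 2 arrives: push (IRQ2, PC=1), enter IRQ2 at PC=0 (depth now 2)
Event 8 (EXEC): [IRQ2] PC=0: DEC 3 -> ACC=-5
Event 9 (EXEC): [IRQ2] PC=1: DEC 4 -> ACC=-9
Event 10 (EXEC): [IRQ2] PC=2: DEC 1 -> ACC=-10
Event 11 (EXEC): [IRQ2] PC=3: IRET -> resume IRQ2 at PC=1 (depth now 1)
Event 12 (INT 1): INT 1 arrives: push (IRQ2, PC=1), enter IRQ1 at PC=0 (depth now 2)
Event 13 (EXEC): [IRQ1] PC=0: DEC 3 -> ACC=-13
Event 14 (EXEC): [IRQ1] PC=1: INC 4 -> ACC=-9
Event 15 (EXEC): [IRQ1] PC=2: IRET -> resume IRQ2 at PC=1 (depth now 1)
Event 16 (INT 1): INT 1 arrives: push (IRQ2, PC=1), enter IRQ1 at PC=0 (depth now 2)
Event 17 (EXEC): [IRQ1] PC=0: DEC 3 -> ACC=-12
Event 18 (EXEC): [IRQ1] PC=1: INC 4 -> ACC=-8
Event 19 (EXEC): [IRQ1] PC=2: IRET -> resume IRQ2 at PC=1 (depth now 1)
Event 20 (EXEC): [IRQ2] PC=1: DEC 4 -> ACC=-12
Event 21 (INT 2): INT 2 arrives: push (IRQ2, PC=2), enter IRQ2 at PC=0 (depth now 2)
Event 22 (EXEC): [IRQ2] PC=0: DEC 3 -> ACC=-15
Event 23 (EXEC): [IRQ2] PC=1: DEC 4 -> ACC=-19
Event 24 (EXEC): [IRQ2] PC=2: DEC 1 -> ACC=-20
Event 25 (EXEC): [IRQ2] PC=3: IRET -> resume IRQ2 at PC=2 (depth now 1)
Event 26 (EXEC): [IRQ2] PC=2: DEC 1 -> ACC=-21
Event 27 (EXEC): [IRQ2] PC=3: IRET -> resume MAIN at PC=0 (depth now 0)
Event 28 (EXEC): [MAIN] PC=0: DEC 5 -> ACC=-26
Event 29 (EXEC): [MAIN] PC=1: INC 3 -> ACC=-23
Event 30 (EXEC): [MAIN] PC=2: DEC 4 -> ACC=-27
Event 31 (EXEC): [MAIN] PC=3: INC 1 -> ACC=-26
Event 32 (EXEC): [MAIN] PC=4: HALT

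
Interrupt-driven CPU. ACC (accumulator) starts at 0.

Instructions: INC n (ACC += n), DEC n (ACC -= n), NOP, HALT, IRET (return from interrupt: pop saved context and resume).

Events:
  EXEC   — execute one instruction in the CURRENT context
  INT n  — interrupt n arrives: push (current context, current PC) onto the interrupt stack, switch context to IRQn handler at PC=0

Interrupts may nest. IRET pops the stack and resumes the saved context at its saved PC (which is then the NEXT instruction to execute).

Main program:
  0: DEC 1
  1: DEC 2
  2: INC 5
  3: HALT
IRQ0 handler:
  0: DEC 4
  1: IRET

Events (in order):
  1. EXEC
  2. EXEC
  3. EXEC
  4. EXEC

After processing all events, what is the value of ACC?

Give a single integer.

Answer: 2

Derivation:
Event 1 (EXEC): [MAIN] PC=0: DEC 1 -> ACC=-1
Event 2 (EXEC): [MAIN] PC=1: DEC 2 -> ACC=-3
Event 3 (EXEC): [MAIN] PC=2: INC 5 -> ACC=2
Event 4 (EXEC): [MAIN] PC=3: HALT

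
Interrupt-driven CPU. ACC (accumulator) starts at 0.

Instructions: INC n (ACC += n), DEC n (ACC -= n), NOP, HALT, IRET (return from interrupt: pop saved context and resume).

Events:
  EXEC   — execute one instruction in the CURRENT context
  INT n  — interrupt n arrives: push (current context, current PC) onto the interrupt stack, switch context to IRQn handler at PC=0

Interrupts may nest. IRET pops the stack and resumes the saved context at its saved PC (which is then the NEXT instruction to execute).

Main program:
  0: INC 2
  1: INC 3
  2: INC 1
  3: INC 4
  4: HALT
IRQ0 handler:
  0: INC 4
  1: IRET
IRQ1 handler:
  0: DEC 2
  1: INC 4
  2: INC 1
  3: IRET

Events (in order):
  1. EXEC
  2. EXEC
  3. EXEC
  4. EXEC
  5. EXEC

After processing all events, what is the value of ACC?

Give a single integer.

Event 1 (EXEC): [MAIN] PC=0: INC 2 -> ACC=2
Event 2 (EXEC): [MAIN] PC=1: INC 3 -> ACC=5
Event 3 (EXEC): [MAIN] PC=2: INC 1 -> ACC=6
Event 4 (EXEC): [MAIN] PC=3: INC 4 -> ACC=10
Event 5 (EXEC): [MAIN] PC=4: HALT

Answer: 10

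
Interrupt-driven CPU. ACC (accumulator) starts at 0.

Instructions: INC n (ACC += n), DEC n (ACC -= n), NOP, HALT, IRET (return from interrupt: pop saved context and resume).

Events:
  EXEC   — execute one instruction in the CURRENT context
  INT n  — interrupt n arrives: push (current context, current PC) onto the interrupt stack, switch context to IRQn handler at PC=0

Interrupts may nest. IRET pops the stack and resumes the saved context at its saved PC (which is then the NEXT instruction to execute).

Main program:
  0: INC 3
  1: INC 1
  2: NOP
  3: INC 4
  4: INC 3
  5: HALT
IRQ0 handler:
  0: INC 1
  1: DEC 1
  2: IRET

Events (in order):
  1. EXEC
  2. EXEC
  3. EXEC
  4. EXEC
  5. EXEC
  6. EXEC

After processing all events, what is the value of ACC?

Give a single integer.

Event 1 (EXEC): [MAIN] PC=0: INC 3 -> ACC=3
Event 2 (EXEC): [MAIN] PC=1: INC 1 -> ACC=4
Event 3 (EXEC): [MAIN] PC=2: NOP
Event 4 (EXEC): [MAIN] PC=3: INC 4 -> ACC=8
Event 5 (EXEC): [MAIN] PC=4: INC 3 -> ACC=11
Event 6 (EXEC): [MAIN] PC=5: HALT

Answer: 11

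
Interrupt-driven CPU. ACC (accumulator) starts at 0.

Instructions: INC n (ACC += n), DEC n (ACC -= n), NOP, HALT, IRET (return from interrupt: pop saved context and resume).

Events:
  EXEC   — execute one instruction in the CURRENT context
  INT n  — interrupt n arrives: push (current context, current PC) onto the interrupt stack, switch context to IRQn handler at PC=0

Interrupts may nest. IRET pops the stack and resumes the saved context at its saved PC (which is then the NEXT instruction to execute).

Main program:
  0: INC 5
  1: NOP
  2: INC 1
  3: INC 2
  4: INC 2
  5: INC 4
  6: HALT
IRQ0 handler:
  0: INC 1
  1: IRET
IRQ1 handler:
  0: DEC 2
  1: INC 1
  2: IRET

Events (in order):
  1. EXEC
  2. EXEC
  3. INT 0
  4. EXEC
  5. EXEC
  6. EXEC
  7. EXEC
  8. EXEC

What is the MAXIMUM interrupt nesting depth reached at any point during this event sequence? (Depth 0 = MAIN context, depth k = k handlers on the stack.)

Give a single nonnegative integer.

Answer: 1

Derivation:
Event 1 (EXEC): [MAIN] PC=0: INC 5 -> ACC=5 [depth=0]
Event 2 (EXEC): [MAIN] PC=1: NOP [depth=0]
Event 3 (INT 0): INT 0 arrives: push (MAIN, PC=2), enter IRQ0 at PC=0 (depth now 1) [depth=1]
Event 4 (EXEC): [IRQ0] PC=0: INC 1 -> ACC=6 [depth=1]
Event 5 (EXEC): [IRQ0] PC=1: IRET -> resume MAIN at PC=2 (depth now 0) [depth=0]
Event 6 (EXEC): [MAIN] PC=2: INC 1 -> ACC=7 [depth=0]
Event 7 (EXEC): [MAIN] PC=3: INC 2 -> ACC=9 [depth=0]
Event 8 (EXEC): [MAIN] PC=4: INC 2 -> ACC=11 [depth=0]
Max depth observed: 1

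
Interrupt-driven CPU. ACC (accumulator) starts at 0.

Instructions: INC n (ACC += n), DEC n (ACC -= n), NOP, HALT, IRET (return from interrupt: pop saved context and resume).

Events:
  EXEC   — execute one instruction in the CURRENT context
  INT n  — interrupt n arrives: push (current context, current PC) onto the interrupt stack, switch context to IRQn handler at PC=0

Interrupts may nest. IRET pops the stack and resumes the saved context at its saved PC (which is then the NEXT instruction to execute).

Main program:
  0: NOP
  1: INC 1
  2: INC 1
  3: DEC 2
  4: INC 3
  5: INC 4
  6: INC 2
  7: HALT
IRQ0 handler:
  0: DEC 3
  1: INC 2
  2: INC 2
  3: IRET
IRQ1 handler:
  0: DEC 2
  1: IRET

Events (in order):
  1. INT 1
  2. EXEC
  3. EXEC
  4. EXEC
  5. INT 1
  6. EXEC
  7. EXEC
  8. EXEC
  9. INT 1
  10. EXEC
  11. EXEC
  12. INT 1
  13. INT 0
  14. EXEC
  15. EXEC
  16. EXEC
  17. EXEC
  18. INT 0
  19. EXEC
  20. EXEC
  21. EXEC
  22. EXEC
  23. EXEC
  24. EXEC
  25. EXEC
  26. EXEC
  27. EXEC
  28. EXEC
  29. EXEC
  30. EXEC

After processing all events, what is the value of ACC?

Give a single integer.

Answer: 3

Derivation:
Event 1 (INT 1): INT 1 arrives: push (MAIN, PC=0), enter IRQ1 at PC=0 (depth now 1)
Event 2 (EXEC): [IRQ1] PC=0: DEC 2 -> ACC=-2
Event 3 (EXEC): [IRQ1] PC=1: IRET -> resume MAIN at PC=0 (depth now 0)
Event 4 (EXEC): [MAIN] PC=0: NOP
Event 5 (INT 1): INT 1 arrives: push (MAIN, PC=1), enter IRQ1 at PC=0 (depth now 1)
Event 6 (EXEC): [IRQ1] PC=0: DEC 2 -> ACC=-4
Event 7 (EXEC): [IRQ1] PC=1: IRET -> resume MAIN at PC=1 (depth now 0)
Event 8 (EXEC): [MAIN] PC=1: INC 1 -> ACC=-3
Event 9 (INT 1): INT 1 arrives: push (MAIN, PC=2), enter IRQ1 at PC=0 (depth now 1)
Event 10 (EXEC): [IRQ1] PC=0: DEC 2 -> ACC=-5
Event 11 (EXEC): [IRQ1] PC=1: IRET -> resume MAIN at PC=2 (depth now 0)
Event 12 (INT 1): INT 1 arrives: push (MAIN, PC=2), enter IRQ1 at PC=0 (depth now 1)
Event 13 (INT 0): INT 0 arrives: push (IRQ1, PC=0), enter IRQ0 at PC=0 (depth now 2)
Event 14 (EXEC): [IRQ0] PC=0: DEC 3 -> ACC=-8
Event 15 (EXEC): [IRQ0] PC=1: INC 2 -> ACC=-6
Event 16 (EXEC): [IRQ0] PC=2: INC 2 -> ACC=-4
Event 17 (EXEC): [IRQ0] PC=3: IRET -> resume IRQ1 at PC=0 (depth now 1)
Event 18 (INT 0): INT 0 arrives: push (IRQ1, PC=0), enter IRQ0 at PC=0 (depth now 2)
Event 19 (EXEC): [IRQ0] PC=0: DEC 3 -> ACC=-7
Event 20 (EXEC): [IRQ0] PC=1: INC 2 -> ACC=-5
Event 21 (EXEC): [IRQ0] PC=2: INC 2 -> ACC=-3
Event 22 (EXEC): [IRQ0] PC=3: IRET -> resume IRQ1 at PC=0 (depth now 1)
Event 23 (EXEC): [IRQ1] PC=0: DEC 2 -> ACC=-5
Event 24 (EXEC): [IRQ1] PC=1: IRET -> resume MAIN at PC=2 (depth now 0)
Event 25 (EXEC): [MAIN] PC=2: INC 1 -> ACC=-4
Event 26 (EXEC): [MAIN] PC=3: DEC 2 -> ACC=-6
Event 27 (EXEC): [MAIN] PC=4: INC 3 -> ACC=-3
Event 28 (EXEC): [MAIN] PC=5: INC 4 -> ACC=1
Event 29 (EXEC): [MAIN] PC=6: INC 2 -> ACC=3
Event 30 (EXEC): [MAIN] PC=7: HALT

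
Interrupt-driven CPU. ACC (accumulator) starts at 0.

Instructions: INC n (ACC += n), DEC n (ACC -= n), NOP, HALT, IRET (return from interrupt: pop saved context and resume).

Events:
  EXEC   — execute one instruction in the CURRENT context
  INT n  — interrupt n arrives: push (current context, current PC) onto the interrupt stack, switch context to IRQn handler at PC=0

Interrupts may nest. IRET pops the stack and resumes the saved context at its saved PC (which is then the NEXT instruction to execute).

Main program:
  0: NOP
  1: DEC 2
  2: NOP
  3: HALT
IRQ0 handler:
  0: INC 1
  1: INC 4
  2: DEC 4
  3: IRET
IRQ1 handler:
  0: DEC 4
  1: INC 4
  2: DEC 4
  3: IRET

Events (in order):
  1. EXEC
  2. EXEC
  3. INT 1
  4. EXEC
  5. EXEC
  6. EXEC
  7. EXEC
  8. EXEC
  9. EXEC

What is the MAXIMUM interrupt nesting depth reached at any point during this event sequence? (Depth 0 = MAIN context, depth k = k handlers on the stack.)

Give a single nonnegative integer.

Event 1 (EXEC): [MAIN] PC=0: NOP [depth=0]
Event 2 (EXEC): [MAIN] PC=1: DEC 2 -> ACC=-2 [depth=0]
Event 3 (INT 1): INT 1 arrives: push (MAIN, PC=2), enter IRQ1 at PC=0 (depth now 1) [depth=1]
Event 4 (EXEC): [IRQ1] PC=0: DEC 4 -> ACC=-6 [depth=1]
Event 5 (EXEC): [IRQ1] PC=1: INC 4 -> ACC=-2 [depth=1]
Event 6 (EXEC): [IRQ1] PC=2: DEC 4 -> ACC=-6 [depth=1]
Event 7 (EXEC): [IRQ1] PC=3: IRET -> resume MAIN at PC=2 (depth now 0) [depth=0]
Event 8 (EXEC): [MAIN] PC=2: NOP [depth=0]
Event 9 (EXEC): [MAIN] PC=3: HALT [depth=0]
Max depth observed: 1

Answer: 1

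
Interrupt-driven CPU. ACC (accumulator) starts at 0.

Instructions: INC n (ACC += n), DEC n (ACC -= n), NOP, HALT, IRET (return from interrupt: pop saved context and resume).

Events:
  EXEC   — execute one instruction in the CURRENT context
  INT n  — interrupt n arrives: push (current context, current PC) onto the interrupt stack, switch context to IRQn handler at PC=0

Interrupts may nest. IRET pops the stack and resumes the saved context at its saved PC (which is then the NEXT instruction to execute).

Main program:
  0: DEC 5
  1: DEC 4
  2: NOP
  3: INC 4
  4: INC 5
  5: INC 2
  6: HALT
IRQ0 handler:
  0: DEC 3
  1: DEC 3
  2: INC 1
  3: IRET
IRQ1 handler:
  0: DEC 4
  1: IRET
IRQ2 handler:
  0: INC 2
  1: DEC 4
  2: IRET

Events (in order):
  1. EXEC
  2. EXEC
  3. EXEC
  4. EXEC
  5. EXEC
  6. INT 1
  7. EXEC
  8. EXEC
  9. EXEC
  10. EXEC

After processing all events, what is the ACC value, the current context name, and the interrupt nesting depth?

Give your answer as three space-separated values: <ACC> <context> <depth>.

Answer: -2 MAIN 0

Derivation:
Event 1 (EXEC): [MAIN] PC=0: DEC 5 -> ACC=-5
Event 2 (EXEC): [MAIN] PC=1: DEC 4 -> ACC=-9
Event 3 (EXEC): [MAIN] PC=2: NOP
Event 4 (EXEC): [MAIN] PC=3: INC 4 -> ACC=-5
Event 5 (EXEC): [MAIN] PC=4: INC 5 -> ACC=0
Event 6 (INT 1): INT 1 arrives: push (MAIN, PC=5), enter IRQ1 at PC=0 (depth now 1)
Event 7 (EXEC): [IRQ1] PC=0: DEC 4 -> ACC=-4
Event 8 (EXEC): [IRQ1] PC=1: IRET -> resume MAIN at PC=5 (depth now 0)
Event 9 (EXEC): [MAIN] PC=5: INC 2 -> ACC=-2
Event 10 (EXEC): [MAIN] PC=6: HALT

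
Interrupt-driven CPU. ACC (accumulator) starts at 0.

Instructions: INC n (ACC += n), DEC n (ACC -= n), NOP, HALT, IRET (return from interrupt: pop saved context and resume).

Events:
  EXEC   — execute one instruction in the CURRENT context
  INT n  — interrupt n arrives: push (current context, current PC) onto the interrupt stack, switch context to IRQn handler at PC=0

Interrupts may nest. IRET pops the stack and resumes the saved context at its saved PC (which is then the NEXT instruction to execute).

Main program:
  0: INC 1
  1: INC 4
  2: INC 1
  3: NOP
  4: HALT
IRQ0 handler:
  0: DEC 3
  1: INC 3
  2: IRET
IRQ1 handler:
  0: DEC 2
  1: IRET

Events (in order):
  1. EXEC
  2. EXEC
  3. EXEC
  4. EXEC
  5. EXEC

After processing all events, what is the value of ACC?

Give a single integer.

Answer: 6

Derivation:
Event 1 (EXEC): [MAIN] PC=0: INC 1 -> ACC=1
Event 2 (EXEC): [MAIN] PC=1: INC 4 -> ACC=5
Event 3 (EXEC): [MAIN] PC=2: INC 1 -> ACC=6
Event 4 (EXEC): [MAIN] PC=3: NOP
Event 5 (EXEC): [MAIN] PC=4: HALT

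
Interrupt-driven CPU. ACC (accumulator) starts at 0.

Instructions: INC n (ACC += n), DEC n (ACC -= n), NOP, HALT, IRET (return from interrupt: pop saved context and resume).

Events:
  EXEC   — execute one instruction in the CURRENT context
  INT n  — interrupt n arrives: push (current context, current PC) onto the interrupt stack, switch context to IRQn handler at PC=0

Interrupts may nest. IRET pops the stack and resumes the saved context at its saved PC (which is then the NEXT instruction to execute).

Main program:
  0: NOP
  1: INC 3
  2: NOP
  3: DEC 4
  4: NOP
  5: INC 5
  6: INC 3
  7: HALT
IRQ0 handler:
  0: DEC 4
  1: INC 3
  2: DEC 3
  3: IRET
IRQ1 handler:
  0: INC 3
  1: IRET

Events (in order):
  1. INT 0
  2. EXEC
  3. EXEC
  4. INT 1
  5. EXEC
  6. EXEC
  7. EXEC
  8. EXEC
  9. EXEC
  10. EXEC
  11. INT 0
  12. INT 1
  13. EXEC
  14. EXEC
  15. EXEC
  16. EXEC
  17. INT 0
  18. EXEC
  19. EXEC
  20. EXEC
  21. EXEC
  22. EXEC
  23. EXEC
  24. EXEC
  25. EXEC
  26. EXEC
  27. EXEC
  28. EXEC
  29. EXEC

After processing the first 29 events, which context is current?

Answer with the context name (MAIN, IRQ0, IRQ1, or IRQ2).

Event 1 (INT 0): INT 0 arrives: push (MAIN, PC=0), enter IRQ0 at PC=0 (depth now 1)
Event 2 (EXEC): [IRQ0] PC=0: DEC 4 -> ACC=-4
Event 3 (EXEC): [IRQ0] PC=1: INC 3 -> ACC=-1
Event 4 (INT 1): INT 1 arrives: push (IRQ0, PC=2), enter IRQ1 at PC=0 (depth now 2)
Event 5 (EXEC): [IRQ1] PC=0: INC 3 -> ACC=2
Event 6 (EXEC): [IRQ1] PC=1: IRET -> resume IRQ0 at PC=2 (depth now 1)
Event 7 (EXEC): [IRQ0] PC=2: DEC 3 -> ACC=-1
Event 8 (EXEC): [IRQ0] PC=3: IRET -> resume MAIN at PC=0 (depth now 0)
Event 9 (EXEC): [MAIN] PC=0: NOP
Event 10 (EXEC): [MAIN] PC=1: INC 3 -> ACC=2
Event 11 (INT 0): INT 0 arrives: push (MAIN, PC=2), enter IRQ0 at PC=0 (depth now 1)
Event 12 (INT 1): INT 1 arrives: push (IRQ0, PC=0), enter IRQ1 at PC=0 (depth now 2)
Event 13 (EXEC): [IRQ1] PC=0: INC 3 -> ACC=5
Event 14 (EXEC): [IRQ1] PC=1: IRET -> resume IRQ0 at PC=0 (depth now 1)
Event 15 (EXEC): [IRQ0] PC=0: DEC 4 -> ACC=1
Event 16 (EXEC): [IRQ0] PC=1: INC 3 -> ACC=4
Event 17 (INT 0): INT 0 arrives: push (IRQ0, PC=2), enter IRQ0 at PC=0 (depth now 2)
Event 18 (EXEC): [IRQ0] PC=0: DEC 4 -> ACC=0
Event 19 (EXEC): [IRQ0] PC=1: INC 3 -> ACC=3
Event 20 (EXEC): [IRQ0] PC=2: DEC 3 -> ACC=0
Event 21 (EXEC): [IRQ0] PC=3: IRET -> resume IRQ0 at PC=2 (depth now 1)
Event 22 (EXEC): [IRQ0] PC=2: DEC 3 -> ACC=-3
Event 23 (EXEC): [IRQ0] PC=3: IRET -> resume MAIN at PC=2 (depth now 0)
Event 24 (EXEC): [MAIN] PC=2: NOP
Event 25 (EXEC): [MAIN] PC=3: DEC 4 -> ACC=-7
Event 26 (EXEC): [MAIN] PC=4: NOP
Event 27 (EXEC): [MAIN] PC=5: INC 5 -> ACC=-2
Event 28 (EXEC): [MAIN] PC=6: INC 3 -> ACC=1
Event 29 (EXEC): [MAIN] PC=7: HALT

Answer: MAIN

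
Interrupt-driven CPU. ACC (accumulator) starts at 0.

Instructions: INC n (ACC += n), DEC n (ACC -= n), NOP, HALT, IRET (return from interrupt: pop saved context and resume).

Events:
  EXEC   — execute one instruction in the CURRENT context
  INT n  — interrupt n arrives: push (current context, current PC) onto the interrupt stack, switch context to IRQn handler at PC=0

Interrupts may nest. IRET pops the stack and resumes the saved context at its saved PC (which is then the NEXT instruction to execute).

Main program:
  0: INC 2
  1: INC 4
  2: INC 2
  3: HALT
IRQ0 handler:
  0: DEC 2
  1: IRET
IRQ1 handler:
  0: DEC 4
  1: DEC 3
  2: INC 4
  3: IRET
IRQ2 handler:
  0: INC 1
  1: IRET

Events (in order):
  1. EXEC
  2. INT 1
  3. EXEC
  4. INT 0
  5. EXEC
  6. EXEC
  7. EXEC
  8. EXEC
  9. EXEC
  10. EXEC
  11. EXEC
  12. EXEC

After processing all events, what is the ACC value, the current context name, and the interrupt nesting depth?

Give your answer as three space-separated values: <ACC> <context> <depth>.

Answer: 3 MAIN 0

Derivation:
Event 1 (EXEC): [MAIN] PC=0: INC 2 -> ACC=2
Event 2 (INT 1): INT 1 arrives: push (MAIN, PC=1), enter IRQ1 at PC=0 (depth now 1)
Event 3 (EXEC): [IRQ1] PC=0: DEC 4 -> ACC=-2
Event 4 (INT 0): INT 0 arrives: push (IRQ1, PC=1), enter IRQ0 at PC=0 (depth now 2)
Event 5 (EXEC): [IRQ0] PC=0: DEC 2 -> ACC=-4
Event 6 (EXEC): [IRQ0] PC=1: IRET -> resume IRQ1 at PC=1 (depth now 1)
Event 7 (EXEC): [IRQ1] PC=1: DEC 3 -> ACC=-7
Event 8 (EXEC): [IRQ1] PC=2: INC 4 -> ACC=-3
Event 9 (EXEC): [IRQ1] PC=3: IRET -> resume MAIN at PC=1 (depth now 0)
Event 10 (EXEC): [MAIN] PC=1: INC 4 -> ACC=1
Event 11 (EXEC): [MAIN] PC=2: INC 2 -> ACC=3
Event 12 (EXEC): [MAIN] PC=3: HALT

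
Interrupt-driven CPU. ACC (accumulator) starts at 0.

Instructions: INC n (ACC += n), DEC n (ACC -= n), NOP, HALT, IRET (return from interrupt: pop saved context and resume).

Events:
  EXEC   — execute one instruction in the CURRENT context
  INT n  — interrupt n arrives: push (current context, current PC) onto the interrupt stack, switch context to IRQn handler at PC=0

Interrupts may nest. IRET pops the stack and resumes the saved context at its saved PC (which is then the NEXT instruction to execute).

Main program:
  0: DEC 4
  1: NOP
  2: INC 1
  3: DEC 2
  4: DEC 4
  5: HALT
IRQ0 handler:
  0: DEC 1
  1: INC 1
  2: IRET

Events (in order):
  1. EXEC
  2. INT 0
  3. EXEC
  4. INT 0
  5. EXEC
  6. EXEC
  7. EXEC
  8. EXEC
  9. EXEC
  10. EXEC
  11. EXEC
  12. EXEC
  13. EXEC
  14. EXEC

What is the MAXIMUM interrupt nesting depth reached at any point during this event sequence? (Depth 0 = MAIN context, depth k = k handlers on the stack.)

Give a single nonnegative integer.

Event 1 (EXEC): [MAIN] PC=0: DEC 4 -> ACC=-4 [depth=0]
Event 2 (INT 0): INT 0 arrives: push (MAIN, PC=1), enter IRQ0 at PC=0 (depth now 1) [depth=1]
Event 3 (EXEC): [IRQ0] PC=0: DEC 1 -> ACC=-5 [depth=1]
Event 4 (INT 0): INT 0 arrives: push (IRQ0, PC=1), enter IRQ0 at PC=0 (depth now 2) [depth=2]
Event 5 (EXEC): [IRQ0] PC=0: DEC 1 -> ACC=-6 [depth=2]
Event 6 (EXEC): [IRQ0] PC=1: INC 1 -> ACC=-5 [depth=2]
Event 7 (EXEC): [IRQ0] PC=2: IRET -> resume IRQ0 at PC=1 (depth now 1) [depth=1]
Event 8 (EXEC): [IRQ0] PC=1: INC 1 -> ACC=-4 [depth=1]
Event 9 (EXEC): [IRQ0] PC=2: IRET -> resume MAIN at PC=1 (depth now 0) [depth=0]
Event 10 (EXEC): [MAIN] PC=1: NOP [depth=0]
Event 11 (EXEC): [MAIN] PC=2: INC 1 -> ACC=-3 [depth=0]
Event 12 (EXEC): [MAIN] PC=3: DEC 2 -> ACC=-5 [depth=0]
Event 13 (EXEC): [MAIN] PC=4: DEC 4 -> ACC=-9 [depth=0]
Event 14 (EXEC): [MAIN] PC=5: HALT [depth=0]
Max depth observed: 2

Answer: 2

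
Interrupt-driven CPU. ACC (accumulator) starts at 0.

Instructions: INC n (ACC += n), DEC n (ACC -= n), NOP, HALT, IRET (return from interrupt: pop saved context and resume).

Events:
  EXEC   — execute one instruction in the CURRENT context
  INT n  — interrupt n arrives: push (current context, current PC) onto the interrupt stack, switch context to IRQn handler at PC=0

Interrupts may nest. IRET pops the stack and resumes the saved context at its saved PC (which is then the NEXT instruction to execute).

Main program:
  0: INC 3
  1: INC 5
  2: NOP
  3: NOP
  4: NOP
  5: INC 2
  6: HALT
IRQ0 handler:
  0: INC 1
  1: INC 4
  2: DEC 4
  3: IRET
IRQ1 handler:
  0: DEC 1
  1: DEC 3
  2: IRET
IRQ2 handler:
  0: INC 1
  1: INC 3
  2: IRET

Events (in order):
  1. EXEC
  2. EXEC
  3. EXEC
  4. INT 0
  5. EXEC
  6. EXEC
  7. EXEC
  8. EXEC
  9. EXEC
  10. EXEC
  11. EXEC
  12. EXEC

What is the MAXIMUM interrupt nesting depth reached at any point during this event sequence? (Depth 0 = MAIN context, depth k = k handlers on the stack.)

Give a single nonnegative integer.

Event 1 (EXEC): [MAIN] PC=0: INC 3 -> ACC=3 [depth=0]
Event 2 (EXEC): [MAIN] PC=1: INC 5 -> ACC=8 [depth=0]
Event 3 (EXEC): [MAIN] PC=2: NOP [depth=0]
Event 4 (INT 0): INT 0 arrives: push (MAIN, PC=3), enter IRQ0 at PC=0 (depth now 1) [depth=1]
Event 5 (EXEC): [IRQ0] PC=0: INC 1 -> ACC=9 [depth=1]
Event 6 (EXEC): [IRQ0] PC=1: INC 4 -> ACC=13 [depth=1]
Event 7 (EXEC): [IRQ0] PC=2: DEC 4 -> ACC=9 [depth=1]
Event 8 (EXEC): [IRQ0] PC=3: IRET -> resume MAIN at PC=3 (depth now 0) [depth=0]
Event 9 (EXEC): [MAIN] PC=3: NOP [depth=0]
Event 10 (EXEC): [MAIN] PC=4: NOP [depth=0]
Event 11 (EXEC): [MAIN] PC=5: INC 2 -> ACC=11 [depth=0]
Event 12 (EXEC): [MAIN] PC=6: HALT [depth=0]
Max depth observed: 1

Answer: 1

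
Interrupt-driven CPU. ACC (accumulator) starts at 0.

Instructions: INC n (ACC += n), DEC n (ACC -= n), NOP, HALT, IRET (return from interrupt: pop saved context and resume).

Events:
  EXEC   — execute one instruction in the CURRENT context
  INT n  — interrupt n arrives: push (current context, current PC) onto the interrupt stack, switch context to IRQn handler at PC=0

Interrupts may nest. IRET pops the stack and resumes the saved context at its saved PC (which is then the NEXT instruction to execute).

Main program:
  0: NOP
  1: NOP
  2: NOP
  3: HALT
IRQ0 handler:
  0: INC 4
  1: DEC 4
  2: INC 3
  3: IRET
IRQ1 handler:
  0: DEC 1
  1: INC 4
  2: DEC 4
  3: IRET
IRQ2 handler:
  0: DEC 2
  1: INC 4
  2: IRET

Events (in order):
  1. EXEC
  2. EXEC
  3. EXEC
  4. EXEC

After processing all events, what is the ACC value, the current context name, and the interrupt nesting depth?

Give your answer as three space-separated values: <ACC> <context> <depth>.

Event 1 (EXEC): [MAIN] PC=0: NOP
Event 2 (EXEC): [MAIN] PC=1: NOP
Event 3 (EXEC): [MAIN] PC=2: NOP
Event 4 (EXEC): [MAIN] PC=3: HALT

Answer: 0 MAIN 0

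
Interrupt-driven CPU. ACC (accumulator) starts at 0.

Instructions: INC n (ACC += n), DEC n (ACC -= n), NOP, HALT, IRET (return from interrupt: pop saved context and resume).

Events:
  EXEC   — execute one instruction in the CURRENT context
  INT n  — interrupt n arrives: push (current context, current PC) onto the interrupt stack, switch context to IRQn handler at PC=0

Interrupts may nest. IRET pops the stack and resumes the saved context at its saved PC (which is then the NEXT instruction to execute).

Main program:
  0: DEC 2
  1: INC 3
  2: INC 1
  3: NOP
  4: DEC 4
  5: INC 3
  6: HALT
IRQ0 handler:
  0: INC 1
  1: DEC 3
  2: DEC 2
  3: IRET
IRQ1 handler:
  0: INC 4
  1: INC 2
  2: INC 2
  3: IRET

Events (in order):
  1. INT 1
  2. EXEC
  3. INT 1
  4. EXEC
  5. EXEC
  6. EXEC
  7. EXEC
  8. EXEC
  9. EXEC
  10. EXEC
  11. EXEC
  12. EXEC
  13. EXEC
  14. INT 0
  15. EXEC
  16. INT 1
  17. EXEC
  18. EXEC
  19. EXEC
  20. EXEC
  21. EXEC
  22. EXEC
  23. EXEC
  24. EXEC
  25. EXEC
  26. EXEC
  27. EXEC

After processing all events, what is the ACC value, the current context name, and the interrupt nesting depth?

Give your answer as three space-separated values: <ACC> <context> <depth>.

Answer: 21 MAIN 0

Derivation:
Event 1 (INT 1): INT 1 arrives: push (MAIN, PC=0), enter IRQ1 at PC=0 (depth now 1)
Event 2 (EXEC): [IRQ1] PC=0: INC 4 -> ACC=4
Event 3 (INT 1): INT 1 arrives: push (IRQ1, PC=1), enter IRQ1 at PC=0 (depth now 2)
Event 4 (EXEC): [IRQ1] PC=0: INC 4 -> ACC=8
Event 5 (EXEC): [IRQ1] PC=1: INC 2 -> ACC=10
Event 6 (EXEC): [IRQ1] PC=2: INC 2 -> ACC=12
Event 7 (EXEC): [IRQ1] PC=3: IRET -> resume IRQ1 at PC=1 (depth now 1)
Event 8 (EXEC): [IRQ1] PC=1: INC 2 -> ACC=14
Event 9 (EXEC): [IRQ1] PC=2: INC 2 -> ACC=16
Event 10 (EXEC): [IRQ1] PC=3: IRET -> resume MAIN at PC=0 (depth now 0)
Event 11 (EXEC): [MAIN] PC=0: DEC 2 -> ACC=14
Event 12 (EXEC): [MAIN] PC=1: INC 3 -> ACC=17
Event 13 (EXEC): [MAIN] PC=2: INC 1 -> ACC=18
Event 14 (INT 0): INT 0 arrives: push (MAIN, PC=3), enter IRQ0 at PC=0 (depth now 1)
Event 15 (EXEC): [IRQ0] PC=0: INC 1 -> ACC=19
Event 16 (INT 1): INT 1 arrives: push (IRQ0, PC=1), enter IRQ1 at PC=0 (depth now 2)
Event 17 (EXEC): [IRQ1] PC=0: INC 4 -> ACC=23
Event 18 (EXEC): [IRQ1] PC=1: INC 2 -> ACC=25
Event 19 (EXEC): [IRQ1] PC=2: INC 2 -> ACC=27
Event 20 (EXEC): [IRQ1] PC=3: IRET -> resume IRQ0 at PC=1 (depth now 1)
Event 21 (EXEC): [IRQ0] PC=1: DEC 3 -> ACC=24
Event 22 (EXEC): [IRQ0] PC=2: DEC 2 -> ACC=22
Event 23 (EXEC): [IRQ0] PC=3: IRET -> resume MAIN at PC=3 (depth now 0)
Event 24 (EXEC): [MAIN] PC=3: NOP
Event 25 (EXEC): [MAIN] PC=4: DEC 4 -> ACC=18
Event 26 (EXEC): [MAIN] PC=5: INC 3 -> ACC=21
Event 27 (EXEC): [MAIN] PC=6: HALT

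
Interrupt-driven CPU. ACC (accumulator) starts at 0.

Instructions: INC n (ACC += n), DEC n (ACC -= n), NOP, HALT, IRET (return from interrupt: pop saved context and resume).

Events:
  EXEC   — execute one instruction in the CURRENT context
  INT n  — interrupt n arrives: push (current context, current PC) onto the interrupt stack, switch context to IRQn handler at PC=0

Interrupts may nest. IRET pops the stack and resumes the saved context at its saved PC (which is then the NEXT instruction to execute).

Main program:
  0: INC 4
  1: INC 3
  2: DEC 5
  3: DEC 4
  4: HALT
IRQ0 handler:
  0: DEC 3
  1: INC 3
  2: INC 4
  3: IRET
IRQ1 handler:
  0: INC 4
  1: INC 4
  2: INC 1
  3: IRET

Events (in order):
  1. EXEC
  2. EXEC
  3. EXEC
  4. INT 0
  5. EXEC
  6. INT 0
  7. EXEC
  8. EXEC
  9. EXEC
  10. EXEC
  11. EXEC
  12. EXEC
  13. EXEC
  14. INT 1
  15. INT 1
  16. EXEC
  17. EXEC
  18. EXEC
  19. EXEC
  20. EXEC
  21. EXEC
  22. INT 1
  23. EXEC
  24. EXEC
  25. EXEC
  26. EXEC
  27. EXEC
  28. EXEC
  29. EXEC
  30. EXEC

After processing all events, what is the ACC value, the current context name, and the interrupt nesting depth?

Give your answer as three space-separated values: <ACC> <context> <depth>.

Event 1 (EXEC): [MAIN] PC=0: INC 4 -> ACC=4
Event 2 (EXEC): [MAIN] PC=1: INC 3 -> ACC=7
Event 3 (EXEC): [MAIN] PC=2: DEC 5 -> ACC=2
Event 4 (INT 0): INT 0 arrives: push (MAIN, PC=3), enter IRQ0 at PC=0 (depth now 1)
Event 5 (EXEC): [IRQ0] PC=0: DEC 3 -> ACC=-1
Event 6 (INT 0): INT 0 arrives: push (IRQ0, PC=1), enter IRQ0 at PC=0 (depth now 2)
Event 7 (EXEC): [IRQ0] PC=0: DEC 3 -> ACC=-4
Event 8 (EXEC): [IRQ0] PC=1: INC 3 -> ACC=-1
Event 9 (EXEC): [IRQ0] PC=2: INC 4 -> ACC=3
Event 10 (EXEC): [IRQ0] PC=3: IRET -> resume IRQ0 at PC=1 (depth now 1)
Event 11 (EXEC): [IRQ0] PC=1: INC 3 -> ACC=6
Event 12 (EXEC): [IRQ0] PC=2: INC 4 -> ACC=10
Event 13 (EXEC): [IRQ0] PC=3: IRET -> resume MAIN at PC=3 (depth now 0)
Event 14 (INT 1): INT 1 arrives: push (MAIN, PC=3), enter IRQ1 at PC=0 (depth now 1)
Event 15 (INT 1): INT 1 arrives: push (IRQ1, PC=0), enter IRQ1 at PC=0 (depth now 2)
Event 16 (EXEC): [IRQ1] PC=0: INC 4 -> ACC=14
Event 17 (EXEC): [IRQ1] PC=1: INC 4 -> ACC=18
Event 18 (EXEC): [IRQ1] PC=2: INC 1 -> ACC=19
Event 19 (EXEC): [IRQ1] PC=3: IRET -> resume IRQ1 at PC=0 (depth now 1)
Event 20 (EXEC): [IRQ1] PC=0: INC 4 -> ACC=23
Event 21 (EXEC): [IRQ1] PC=1: INC 4 -> ACC=27
Event 22 (INT 1): INT 1 arrives: push (IRQ1, PC=2), enter IRQ1 at PC=0 (depth now 2)
Event 23 (EXEC): [IRQ1] PC=0: INC 4 -> ACC=31
Event 24 (EXEC): [IRQ1] PC=1: INC 4 -> ACC=35
Event 25 (EXEC): [IRQ1] PC=2: INC 1 -> ACC=36
Event 26 (EXEC): [IRQ1] PC=3: IRET -> resume IRQ1 at PC=2 (depth now 1)
Event 27 (EXEC): [IRQ1] PC=2: INC 1 -> ACC=37
Event 28 (EXEC): [IRQ1] PC=3: IRET -> resume MAIN at PC=3 (depth now 0)
Event 29 (EXEC): [MAIN] PC=3: DEC 4 -> ACC=33
Event 30 (EXEC): [MAIN] PC=4: HALT

Answer: 33 MAIN 0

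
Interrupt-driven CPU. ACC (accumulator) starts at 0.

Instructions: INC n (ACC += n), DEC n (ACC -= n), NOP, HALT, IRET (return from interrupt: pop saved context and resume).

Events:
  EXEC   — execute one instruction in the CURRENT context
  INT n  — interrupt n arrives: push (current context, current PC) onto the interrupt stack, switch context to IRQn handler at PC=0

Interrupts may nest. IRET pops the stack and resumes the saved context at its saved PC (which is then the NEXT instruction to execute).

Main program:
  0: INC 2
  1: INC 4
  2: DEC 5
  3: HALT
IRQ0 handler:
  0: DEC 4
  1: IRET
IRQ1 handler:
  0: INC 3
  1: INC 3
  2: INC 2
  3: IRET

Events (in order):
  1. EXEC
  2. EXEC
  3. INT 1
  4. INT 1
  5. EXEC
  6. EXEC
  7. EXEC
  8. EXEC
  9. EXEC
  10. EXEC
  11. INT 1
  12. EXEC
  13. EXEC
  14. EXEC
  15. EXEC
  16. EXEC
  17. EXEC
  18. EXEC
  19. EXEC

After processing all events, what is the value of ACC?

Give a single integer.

Event 1 (EXEC): [MAIN] PC=0: INC 2 -> ACC=2
Event 2 (EXEC): [MAIN] PC=1: INC 4 -> ACC=6
Event 3 (INT 1): INT 1 arrives: push (MAIN, PC=2), enter IRQ1 at PC=0 (depth now 1)
Event 4 (INT 1): INT 1 arrives: push (IRQ1, PC=0), enter IRQ1 at PC=0 (depth now 2)
Event 5 (EXEC): [IRQ1] PC=0: INC 3 -> ACC=9
Event 6 (EXEC): [IRQ1] PC=1: INC 3 -> ACC=12
Event 7 (EXEC): [IRQ1] PC=2: INC 2 -> ACC=14
Event 8 (EXEC): [IRQ1] PC=3: IRET -> resume IRQ1 at PC=0 (depth now 1)
Event 9 (EXEC): [IRQ1] PC=0: INC 3 -> ACC=17
Event 10 (EXEC): [IRQ1] PC=1: INC 3 -> ACC=20
Event 11 (INT 1): INT 1 arrives: push (IRQ1, PC=2), enter IRQ1 at PC=0 (depth now 2)
Event 12 (EXEC): [IRQ1] PC=0: INC 3 -> ACC=23
Event 13 (EXEC): [IRQ1] PC=1: INC 3 -> ACC=26
Event 14 (EXEC): [IRQ1] PC=2: INC 2 -> ACC=28
Event 15 (EXEC): [IRQ1] PC=3: IRET -> resume IRQ1 at PC=2 (depth now 1)
Event 16 (EXEC): [IRQ1] PC=2: INC 2 -> ACC=30
Event 17 (EXEC): [IRQ1] PC=3: IRET -> resume MAIN at PC=2 (depth now 0)
Event 18 (EXEC): [MAIN] PC=2: DEC 5 -> ACC=25
Event 19 (EXEC): [MAIN] PC=3: HALT

Answer: 25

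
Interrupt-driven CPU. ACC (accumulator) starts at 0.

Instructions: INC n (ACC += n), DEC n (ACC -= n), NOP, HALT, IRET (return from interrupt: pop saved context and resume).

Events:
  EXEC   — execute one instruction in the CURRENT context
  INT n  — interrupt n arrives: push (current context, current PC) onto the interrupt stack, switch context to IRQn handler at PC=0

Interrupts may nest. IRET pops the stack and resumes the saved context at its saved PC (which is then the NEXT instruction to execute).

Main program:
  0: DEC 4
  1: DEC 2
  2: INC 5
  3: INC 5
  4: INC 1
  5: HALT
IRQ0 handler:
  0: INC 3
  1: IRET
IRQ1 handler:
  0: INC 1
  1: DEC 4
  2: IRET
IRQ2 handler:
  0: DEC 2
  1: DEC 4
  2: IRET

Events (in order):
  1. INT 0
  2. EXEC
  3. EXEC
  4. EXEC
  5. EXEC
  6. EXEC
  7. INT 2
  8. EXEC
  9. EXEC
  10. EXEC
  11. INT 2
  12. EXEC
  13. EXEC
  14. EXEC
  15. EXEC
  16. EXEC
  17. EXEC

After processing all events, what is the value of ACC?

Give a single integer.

Event 1 (INT 0): INT 0 arrives: push (MAIN, PC=0), enter IRQ0 at PC=0 (depth now 1)
Event 2 (EXEC): [IRQ0] PC=0: INC 3 -> ACC=3
Event 3 (EXEC): [IRQ0] PC=1: IRET -> resume MAIN at PC=0 (depth now 0)
Event 4 (EXEC): [MAIN] PC=0: DEC 4 -> ACC=-1
Event 5 (EXEC): [MAIN] PC=1: DEC 2 -> ACC=-3
Event 6 (EXEC): [MAIN] PC=2: INC 5 -> ACC=2
Event 7 (INT 2): INT 2 arrives: push (MAIN, PC=3), enter IRQ2 at PC=0 (depth now 1)
Event 8 (EXEC): [IRQ2] PC=0: DEC 2 -> ACC=0
Event 9 (EXEC): [IRQ2] PC=1: DEC 4 -> ACC=-4
Event 10 (EXEC): [IRQ2] PC=2: IRET -> resume MAIN at PC=3 (depth now 0)
Event 11 (INT 2): INT 2 arrives: push (MAIN, PC=3), enter IRQ2 at PC=0 (depth now 1)
Event 12 (EXEC): [IRQ2] PC=0: DEC 2 -> ACC=-6
Event 13 (EXEC): [IRQ2] PC=1: DEC 4 -> ACC=-10
Event 14 (EXEC): [IRQ2] PC=2: IRET -> resume MAIN at PC=3 (depth now 0)
Event 15 (EXEC): [MAIN] PC=3: INC 5 -> ACC=-5
Event 16 (EXEC): [MAIN] PC=4: INC 1 -> ACC=-4
Event 17 (EXEC): [MAIN] PC=5: HALT

Answer: -4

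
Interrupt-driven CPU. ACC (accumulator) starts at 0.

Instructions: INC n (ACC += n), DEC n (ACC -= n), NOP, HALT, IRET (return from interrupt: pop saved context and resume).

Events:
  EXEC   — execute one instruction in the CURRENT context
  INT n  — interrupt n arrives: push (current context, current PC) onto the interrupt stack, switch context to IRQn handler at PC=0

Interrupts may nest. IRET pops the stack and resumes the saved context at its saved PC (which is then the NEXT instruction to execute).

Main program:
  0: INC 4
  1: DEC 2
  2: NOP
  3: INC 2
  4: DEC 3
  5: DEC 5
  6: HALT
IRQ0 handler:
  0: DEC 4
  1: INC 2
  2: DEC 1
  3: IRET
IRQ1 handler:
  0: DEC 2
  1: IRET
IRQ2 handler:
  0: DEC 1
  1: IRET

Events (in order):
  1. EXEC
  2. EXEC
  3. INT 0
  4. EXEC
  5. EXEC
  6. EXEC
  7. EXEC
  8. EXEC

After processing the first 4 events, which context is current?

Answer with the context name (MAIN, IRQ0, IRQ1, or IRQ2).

Answer: IRQ0

Derivation:
Event 1 (EXEC): [MAIN] PC=0: INC 4 -> ACC=4
Event 2 (EXEC): [MAIN] PC=1: DEC 2 -> ACC=2
Event 3 (INT 0): INT 0 arrives: push (MAIN, PC=2), enter IRQ0 at PC=0 (depth now 1)
Event 4 (EXEC): [IRQ0] PC=0: DEC 4 -> ACC=-2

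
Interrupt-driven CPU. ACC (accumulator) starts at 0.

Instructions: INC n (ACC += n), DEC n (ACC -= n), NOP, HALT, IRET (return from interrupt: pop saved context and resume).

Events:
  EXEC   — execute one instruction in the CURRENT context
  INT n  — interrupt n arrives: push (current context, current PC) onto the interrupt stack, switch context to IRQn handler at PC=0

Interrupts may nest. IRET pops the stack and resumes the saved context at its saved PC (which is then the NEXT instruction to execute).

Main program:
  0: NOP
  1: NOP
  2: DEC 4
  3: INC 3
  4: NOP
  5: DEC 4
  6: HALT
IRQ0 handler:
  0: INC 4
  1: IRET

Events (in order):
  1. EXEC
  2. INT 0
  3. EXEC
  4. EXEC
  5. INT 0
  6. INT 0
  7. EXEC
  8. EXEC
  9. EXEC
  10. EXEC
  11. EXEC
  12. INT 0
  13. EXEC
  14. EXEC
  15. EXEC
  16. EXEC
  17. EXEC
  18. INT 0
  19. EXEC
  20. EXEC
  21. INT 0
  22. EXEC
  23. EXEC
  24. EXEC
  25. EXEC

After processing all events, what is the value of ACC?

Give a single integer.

Answer: 19

Derivation:
Event 1 (EXEC): [MAIN] PC=0: NOP
Event 2 (INT 0): INT 0 arrives: push (MAIN, PC=1), enter IRQ0 at PC=0 (depth now 1)
Event 3 (EXEC): [IRQ0] PC=0: INC 4 -> ACC=4
Event 4 (EXEC): [IRQ0] PC=1: IRET -> resume MAIN at PC=1 (depth now 0)
Event 5 (INT 0): INT 0 arrives: push (MAIN, PC=1), enter IRQ0 at PC=0 (depth now 1)
Event 6 (INT 0): INT 0 arrives: push (IRQ0, PC=0), enter IRQ0 at PC=0 (depth now 2)
Event 7 (EXEC): [IRQ0] PC=0: INC 4 -> ACC=8
Event 8 (EXEC): [IRQ0] PC=1: IRET -> resume IRQ0 at PC=0 (depth now 1)
Event 9 (EXEC): [IRQ0] PC=0: INC 4 -> ACC=12
Event 10 (EXEC): [IRQ0] PC=1: IRET -> resume MAIN at PC=1 (depth now 0)
Event 11 (EXEC): [MAIN] PC=1: NOP
Event 12 (INT 0): INT 0 arrives: push (MAIN, PC=2), enter IRQ0 at PC=0 (depth now 1)
Event 13 (EXEC): [IRQ0] PC=0: INC 4 -> ACC=16
Event 14 (EXEC): [IRQ0] PC=1: IRET -> resume MAIN at PC=2 (depth now 0)
Event 15 (EXEC): [MAIN] PC=2: DEC 4 -> ACC=12
Event 16 (EXEC): [MAIN] PC=3: INC 3 -> ACC=15
Event 17 (EXEC): [MAIN] PC=4: NOP
Event 18 (INT 0): INT 0 arrives: push (MAIN, PC=5), enter IRQ0 at PC=0 (depth now 1)
Event 19 (EXEC): [IRQ0] PC=0: INC 4 -> ACC=19
Event 20 (EXEC): [IRQ0] PC=1: IRET -> resume MAIN at PC=5 (depth now 0)
Event 21 (INT 0): INT 0 arrives: push (MAIN, PC=5), enter IRQ0 at PC=0 (depth now 1)
Event 22 (EXEC): [IRQ0] PC=0: INC 4 -> ACC=23
Event 23 (EXEC): [IRQ0] PC=1: IRET -> resume MAIN at PC=5 (depth now 0)
Event 24 (EXEC): [MAIN] PC=5: DEC 4 -> ACC=19
Event 25 (EXEC): [MAIN] PC=6: HALT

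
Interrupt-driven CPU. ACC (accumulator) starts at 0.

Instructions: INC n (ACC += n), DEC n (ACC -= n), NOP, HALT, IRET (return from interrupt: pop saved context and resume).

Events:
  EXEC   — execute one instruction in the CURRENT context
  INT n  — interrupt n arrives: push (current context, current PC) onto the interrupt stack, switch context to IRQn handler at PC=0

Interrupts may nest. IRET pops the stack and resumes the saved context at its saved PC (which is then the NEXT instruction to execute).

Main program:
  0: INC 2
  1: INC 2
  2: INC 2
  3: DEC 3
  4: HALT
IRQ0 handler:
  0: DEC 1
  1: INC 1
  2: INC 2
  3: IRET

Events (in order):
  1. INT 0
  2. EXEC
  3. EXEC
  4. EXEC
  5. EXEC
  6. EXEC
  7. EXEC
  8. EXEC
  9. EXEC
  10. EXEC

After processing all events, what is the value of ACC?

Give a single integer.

Answer: 5

Derivation:
Event 1 (INT 0): INT 0 arrives: push (MAIN, PC=0), enter IRQ0 at PC=0 (depth now 1)
Event 2 (EXEC): [IRQ0] PC=0: DEC 1 -> ACC=-1
Event 3 (EXEC): [IRQ0] PC=1: INC 1 -> ACC=0
Event 4 (EXEC): [IRQ0] PC=2: INC 2 -> ACC=2
Event 5 (EXEC): [IRQ0] PC=3: IRET -> resume MAIN at PC=0 (depth now 0)
Event 6 (EXEC): [MAIN] PC=0: INC 2 -> ACC=4
Event 7 (EXEC): [MAIN] PC=1: INC 2 -> ACC=6
Event 8 (EXEC): [MAIN] PC=2: INC 2 -> ACC=8
Event 9 (EXEC): [MAIN] PC=3: DEC 3 -> ACC=5
Event 10 (EXEC): [MAIN] PC=4: HALT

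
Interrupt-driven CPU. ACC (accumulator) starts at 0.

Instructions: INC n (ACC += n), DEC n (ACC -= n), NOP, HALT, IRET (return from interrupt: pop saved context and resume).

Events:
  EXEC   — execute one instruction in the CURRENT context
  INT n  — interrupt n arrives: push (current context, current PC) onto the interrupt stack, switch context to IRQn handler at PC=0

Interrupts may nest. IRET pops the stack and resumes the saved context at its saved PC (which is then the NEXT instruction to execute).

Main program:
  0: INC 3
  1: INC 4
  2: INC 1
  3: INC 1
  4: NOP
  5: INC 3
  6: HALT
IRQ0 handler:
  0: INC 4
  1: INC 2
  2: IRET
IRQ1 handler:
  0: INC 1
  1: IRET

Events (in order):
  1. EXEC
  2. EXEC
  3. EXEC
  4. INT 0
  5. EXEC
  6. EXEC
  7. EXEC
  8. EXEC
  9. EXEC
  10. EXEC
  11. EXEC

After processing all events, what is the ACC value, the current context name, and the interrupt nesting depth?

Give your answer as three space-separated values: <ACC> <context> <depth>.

Event 1 (EXEC): [MAIN] PC=0: INC 3 -> ACC=3
Event 2 (EXEC): [MAIN] PC=1: INC 4 -> ACC=7
Event 3 (EXEC): [MAIN] PC=2: INC 1 -> ACC=8
Event 4 (INT 0): INT 0 arrives: push (MAIN, PC=3), enter IRQ0 at PC=0 (depth now 1)
Event 5 (EXEC): [IRQ0] PC=0: INC 4 -> ACC=12
Event 6 (EXEC): [IRQ0] PC=1: INC 2 -> ACC=14
Event 7 (EXEC): [IRQ0] PC=2: IRET -> resume MAIN at PC=3 (depth now 0)
Event 8 (EXEC): [MAIN] PC=3: INC 1 -> ACC=15
Event 9 (EXEC): [MAIN] PC=4: NOP
Event 10 (EXEC): [MAIN] PC=5: INC 3 -> ACC=18
Event 11 (EXEC): [MAIN] PC=6: HALT

Answer: 18 MAIN 0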